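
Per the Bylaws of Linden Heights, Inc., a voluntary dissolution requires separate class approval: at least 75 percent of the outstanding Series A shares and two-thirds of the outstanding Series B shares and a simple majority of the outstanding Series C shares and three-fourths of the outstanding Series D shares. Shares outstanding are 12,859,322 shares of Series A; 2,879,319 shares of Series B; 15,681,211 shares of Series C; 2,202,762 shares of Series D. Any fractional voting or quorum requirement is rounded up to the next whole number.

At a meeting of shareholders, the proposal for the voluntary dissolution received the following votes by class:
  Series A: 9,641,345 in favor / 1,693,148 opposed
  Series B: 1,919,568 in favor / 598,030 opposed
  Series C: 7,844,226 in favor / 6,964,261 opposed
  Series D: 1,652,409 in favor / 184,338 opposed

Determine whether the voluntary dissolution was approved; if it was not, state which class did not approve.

Not approved — the Series A shares did not give the required vote.

Series A: 3/4 of 12859322 = 9644491.50, rounded up to 9644492; 9,644,492 required, 9,641,345 in favor — not approved.
Series B: 2/3 of 2879319 = 1919546; 1,919,546 required, 1,919,568 in favor — approved.
Series C: a majority of 15681211 is 7840606; 7,840,606 required, 7,844,226 in favor — approved.
Series D: 3/4 of 2202762 = 1652071.50, rounded up to 1652072; 1,652,072 required, 1,652,409 in favor — approved.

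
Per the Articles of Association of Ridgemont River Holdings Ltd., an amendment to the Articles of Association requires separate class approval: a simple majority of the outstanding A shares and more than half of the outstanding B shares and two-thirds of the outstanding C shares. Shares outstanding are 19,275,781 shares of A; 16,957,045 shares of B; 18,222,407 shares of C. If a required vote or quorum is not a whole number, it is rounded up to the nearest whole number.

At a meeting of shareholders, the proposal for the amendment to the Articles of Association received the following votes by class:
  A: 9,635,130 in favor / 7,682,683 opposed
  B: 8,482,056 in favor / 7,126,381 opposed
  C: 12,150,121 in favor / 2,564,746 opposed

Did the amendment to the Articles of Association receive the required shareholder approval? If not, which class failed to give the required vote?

Not approved — the A shares did not give the required vote.

A: a majority of 19275781 is 9637891; 9,637,891 required, 9,635,130 in favor — not approved.
B: a majority of 16957045 is 8478523; 8,478,523 required, 8,482,056 in favor — approved.
C: 2/3 of 18222407 = 12148271.33, rounded up to 12148272; 12,148,272 required, 12,150,121 in favor — approved.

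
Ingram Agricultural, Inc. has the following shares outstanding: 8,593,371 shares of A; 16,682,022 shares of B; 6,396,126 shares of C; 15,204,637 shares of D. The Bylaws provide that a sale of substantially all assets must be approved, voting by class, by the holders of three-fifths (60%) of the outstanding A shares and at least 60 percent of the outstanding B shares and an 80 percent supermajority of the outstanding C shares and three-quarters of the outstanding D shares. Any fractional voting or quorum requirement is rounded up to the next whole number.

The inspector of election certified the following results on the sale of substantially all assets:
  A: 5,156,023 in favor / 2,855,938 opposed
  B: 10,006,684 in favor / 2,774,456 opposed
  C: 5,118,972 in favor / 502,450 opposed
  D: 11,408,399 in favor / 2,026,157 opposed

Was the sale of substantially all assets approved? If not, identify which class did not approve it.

Not approved — the B shares did not give the required vote.

A: 3/5 of 8593371 = 5156022.60, rounded up to 5156023; 5,156,023 required, 5,156,023 in favor — approved.
B: 3/5 of 16682022 = 10009213.20, rounded up to 10009214; 10,009,214 required, 10,006,684 in favor — not approved.
C: 4/5 of 6396126 = 5116900.80, rounded up to 5116901; 5,116,901 required, 5,118,972 in favor — approved.
D: 3/4 of 15204637 = 11403477.75, rounded up to 11403478; 11,403,478 required, 11,408,399 in favor — approved.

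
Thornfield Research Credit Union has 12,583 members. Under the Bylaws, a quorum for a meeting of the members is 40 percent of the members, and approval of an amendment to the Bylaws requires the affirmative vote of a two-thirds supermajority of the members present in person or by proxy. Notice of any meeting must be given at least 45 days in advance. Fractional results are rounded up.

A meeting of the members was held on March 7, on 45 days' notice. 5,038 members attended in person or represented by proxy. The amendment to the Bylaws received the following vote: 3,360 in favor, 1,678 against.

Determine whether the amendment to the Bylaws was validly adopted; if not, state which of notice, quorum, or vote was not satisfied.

Notice: 45 days given; 45 required. Satisfied.
Quorum: 40% of 12,583 = 5,033.20, rounded up to 5,034; 5,038 present. Satisfied.
Vote: requires two-thirds of those present (5,038); 2/3 of 5038 = 3358.67, rounded up to 3359, so 3,359 needed; 3,360 in favor. Satisfied.

Valid — all requirements satisfied.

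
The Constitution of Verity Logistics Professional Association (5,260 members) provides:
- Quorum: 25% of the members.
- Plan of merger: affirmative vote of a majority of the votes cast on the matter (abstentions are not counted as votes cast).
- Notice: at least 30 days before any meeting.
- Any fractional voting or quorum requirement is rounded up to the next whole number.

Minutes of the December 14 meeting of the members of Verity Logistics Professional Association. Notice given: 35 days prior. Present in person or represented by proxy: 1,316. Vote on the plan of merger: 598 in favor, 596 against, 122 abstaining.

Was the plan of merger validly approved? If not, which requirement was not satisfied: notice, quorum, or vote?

Notice: 35 days given; 30 required. Satisfied.
Quorum: 25% of 5,260 = 1,315; 1,316 present. Satisfied.
Vote: requires a majority of the votes cast (1,316 − 122 abstaining = 1,194); a majority of 1194 is 598, so 598 needed; 598 in favor. Satisfied.

Valid — all requirements satisfied.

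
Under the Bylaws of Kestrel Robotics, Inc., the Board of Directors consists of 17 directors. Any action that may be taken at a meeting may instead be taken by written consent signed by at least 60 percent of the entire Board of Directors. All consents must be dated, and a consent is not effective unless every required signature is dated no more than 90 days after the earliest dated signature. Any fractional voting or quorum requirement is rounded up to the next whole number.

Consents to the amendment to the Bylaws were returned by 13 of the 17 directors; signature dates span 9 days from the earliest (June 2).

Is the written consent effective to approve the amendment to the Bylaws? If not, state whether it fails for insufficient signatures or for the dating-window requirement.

Signatures required: at least 60 percent of 17 — 3/5 of 17 = 10.20, rounded up to 11, so 11 needed; 13 signed. Sufficient.
Dating window: the latest signature is 9 days after the earliest; the limit is 90 days. Within the window.

Effective — both the signature and dating-window requirements are satisfied.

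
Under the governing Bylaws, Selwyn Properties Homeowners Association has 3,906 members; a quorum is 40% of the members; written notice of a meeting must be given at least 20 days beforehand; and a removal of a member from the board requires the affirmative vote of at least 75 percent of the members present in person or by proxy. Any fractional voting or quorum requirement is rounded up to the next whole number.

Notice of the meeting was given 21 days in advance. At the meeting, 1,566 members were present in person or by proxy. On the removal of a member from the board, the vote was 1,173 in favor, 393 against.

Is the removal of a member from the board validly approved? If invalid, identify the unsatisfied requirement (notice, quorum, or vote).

Invalid — vote requirement not satisfied.

Notice: 21 days given; 20 required. Satisfied.
Quorum: 40% of 3,906 = 1,562.40, rounded up to 1,563; 1,566 present. Satisfied.
Vote: requires three-fourths of those present (1,566); 3/4 of 1566 = 1174.50, rounded up to 1175, so 1,175 needed; 1,173 in favor. Not satisfied.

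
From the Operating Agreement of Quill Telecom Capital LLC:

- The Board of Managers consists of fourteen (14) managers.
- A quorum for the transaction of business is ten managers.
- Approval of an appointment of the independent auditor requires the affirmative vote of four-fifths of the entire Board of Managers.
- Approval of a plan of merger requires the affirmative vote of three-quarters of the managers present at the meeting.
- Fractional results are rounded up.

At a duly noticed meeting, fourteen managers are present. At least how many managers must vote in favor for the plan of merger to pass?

11

The plan of merger requires three-fourths of the managers present (14).
3/4 of 14 = 10.50, rounded up to 11.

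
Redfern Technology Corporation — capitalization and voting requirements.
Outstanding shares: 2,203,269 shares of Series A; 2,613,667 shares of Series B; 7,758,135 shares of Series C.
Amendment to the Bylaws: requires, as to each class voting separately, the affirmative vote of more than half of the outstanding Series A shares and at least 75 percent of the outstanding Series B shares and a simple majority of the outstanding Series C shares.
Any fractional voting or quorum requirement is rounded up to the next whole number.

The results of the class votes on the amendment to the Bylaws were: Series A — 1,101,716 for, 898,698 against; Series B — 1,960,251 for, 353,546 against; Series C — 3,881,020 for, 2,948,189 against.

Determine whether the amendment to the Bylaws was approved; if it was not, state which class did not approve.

Approved — every class gave the required vote.

Series A: a majority of 2203269 is 1101635; 1,101,635 required, 1,101,716 in favor — approved.
Series B: 3/4 of 2613667 = 1960250.25, rounded up to 1960251; 1,960,251 required, 1,960,251 in favor — approved.
Series C: a majority of 7758135 is 3879068; 3,879,068 required, 3,881,020 in favor — approved.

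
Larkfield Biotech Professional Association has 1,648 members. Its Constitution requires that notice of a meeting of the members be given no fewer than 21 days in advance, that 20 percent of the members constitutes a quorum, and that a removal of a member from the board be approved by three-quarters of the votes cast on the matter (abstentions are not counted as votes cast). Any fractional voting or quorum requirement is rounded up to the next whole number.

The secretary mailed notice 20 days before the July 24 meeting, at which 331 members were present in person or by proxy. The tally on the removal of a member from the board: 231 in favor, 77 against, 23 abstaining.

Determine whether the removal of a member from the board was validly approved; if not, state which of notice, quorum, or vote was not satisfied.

Notice: 20 days given; 21 required. Not satisfied.
Quorum: 20% of 1,648 = 329.60, rounded up to 330; 331 present. Satisfied.
Vote: requires three-fourths of the votes cast (331 − 23 abstaining = 308); 3/4 of 308 = 231, so 231 needed; 231 in favor. Satisfied.

Invalid — notice requirement not satisfied.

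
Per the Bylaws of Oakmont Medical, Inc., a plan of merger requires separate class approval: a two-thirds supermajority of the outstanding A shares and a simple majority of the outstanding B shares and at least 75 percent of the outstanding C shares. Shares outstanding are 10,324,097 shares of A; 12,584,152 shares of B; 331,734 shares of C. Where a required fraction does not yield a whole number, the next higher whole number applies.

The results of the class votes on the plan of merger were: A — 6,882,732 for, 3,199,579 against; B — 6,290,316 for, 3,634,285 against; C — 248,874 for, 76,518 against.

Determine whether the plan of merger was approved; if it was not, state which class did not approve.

A: 2/3 of 10324097 = 6882731.33, rounded up to 6882732; 6,882,732 required, 6,882,732 in favor — approved.
B: a majority of 12584152 is 6292077; 6,292,077 required, 6,290,316 in favor — not approved.
C: 3/4 of 331734 = 248800.50, rounded up to 248801; 248,801 required, 248,874 in favor — approved.

Not approved — the B shares did not give the required vote.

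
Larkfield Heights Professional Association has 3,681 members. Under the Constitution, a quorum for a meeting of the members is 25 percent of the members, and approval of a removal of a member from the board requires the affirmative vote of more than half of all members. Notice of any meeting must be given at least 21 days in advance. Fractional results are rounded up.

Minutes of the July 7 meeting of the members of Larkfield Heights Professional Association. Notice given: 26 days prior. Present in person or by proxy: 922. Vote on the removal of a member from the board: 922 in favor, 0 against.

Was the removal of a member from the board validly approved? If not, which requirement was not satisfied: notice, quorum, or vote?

Invalid — vote requirement not satisfied.

Notice: 26 days given; 21 required. Satisfied.
Quorum: 25% of 3,681 = 920.25, rounded up to 921; 922 present. Satisfied.
Vote: requires a majority of all members (3,681); a majority of 3681 is 1841, so 1,841 needed; 922 in favor. Not satisfied.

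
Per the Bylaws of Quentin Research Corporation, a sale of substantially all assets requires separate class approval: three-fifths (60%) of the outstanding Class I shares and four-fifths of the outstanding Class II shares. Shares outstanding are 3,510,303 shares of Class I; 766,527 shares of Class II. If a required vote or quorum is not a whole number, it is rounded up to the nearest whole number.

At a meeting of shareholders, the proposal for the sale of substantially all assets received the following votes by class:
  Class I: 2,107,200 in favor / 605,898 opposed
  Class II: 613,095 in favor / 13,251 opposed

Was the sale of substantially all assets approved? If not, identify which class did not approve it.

Not approved — the Class II shares did not give the required vote.

Class I: 3/5 of 3510303 = 2106181.80, rounded up to 2106182; 2,106,182 required, 2,107,200 in favor — approved.
Class II: 4/5 of 766527 = 613221.60, rounded up to 613222; 613,222 required, 613,095 in favor — not approved.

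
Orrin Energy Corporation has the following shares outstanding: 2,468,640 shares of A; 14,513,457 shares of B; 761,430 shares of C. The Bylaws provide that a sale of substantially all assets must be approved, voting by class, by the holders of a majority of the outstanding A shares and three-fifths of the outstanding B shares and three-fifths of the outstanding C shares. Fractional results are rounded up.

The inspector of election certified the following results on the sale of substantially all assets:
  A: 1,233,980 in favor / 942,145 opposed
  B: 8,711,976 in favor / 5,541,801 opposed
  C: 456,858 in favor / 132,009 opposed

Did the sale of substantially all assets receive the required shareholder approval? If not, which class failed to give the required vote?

Not approved — the A shares did not give the required vote.

A: a majority of 2468640 is 1234321; 1,234,321 required, 1,233,980 in favor — not approved.
B: 3/5 of 14513457 = 8708074.20, rounded up to 8708075; 8,708,075 required, 8,711,976 in favor — approved.
C: 3/5 of 761430 = 456858; 456,858 required, 456,858 in favor — approved.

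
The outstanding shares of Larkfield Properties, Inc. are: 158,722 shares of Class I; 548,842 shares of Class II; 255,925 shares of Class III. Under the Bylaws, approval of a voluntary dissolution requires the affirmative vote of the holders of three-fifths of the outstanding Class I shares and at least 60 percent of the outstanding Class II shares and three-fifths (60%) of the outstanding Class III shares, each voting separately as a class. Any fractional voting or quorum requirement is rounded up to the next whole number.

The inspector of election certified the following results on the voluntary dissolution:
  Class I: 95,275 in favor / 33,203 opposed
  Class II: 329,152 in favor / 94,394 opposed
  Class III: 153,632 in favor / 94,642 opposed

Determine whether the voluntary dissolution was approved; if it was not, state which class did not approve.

Not approved — the Class II shares did not give the required vote.

Class I: 3/5 of 158722 = 95233.20, rounded up to 95234; 95,234 required, 95,275 in favor — approved.
Class II: 3/5 of 548842 = 329305.20, rounded up to 329306; 329,306 required, 329,152 in favor — not approved.
Class III: 3/5 of 255925 = 153555; 153,555 required, 153,632 in favor — approved.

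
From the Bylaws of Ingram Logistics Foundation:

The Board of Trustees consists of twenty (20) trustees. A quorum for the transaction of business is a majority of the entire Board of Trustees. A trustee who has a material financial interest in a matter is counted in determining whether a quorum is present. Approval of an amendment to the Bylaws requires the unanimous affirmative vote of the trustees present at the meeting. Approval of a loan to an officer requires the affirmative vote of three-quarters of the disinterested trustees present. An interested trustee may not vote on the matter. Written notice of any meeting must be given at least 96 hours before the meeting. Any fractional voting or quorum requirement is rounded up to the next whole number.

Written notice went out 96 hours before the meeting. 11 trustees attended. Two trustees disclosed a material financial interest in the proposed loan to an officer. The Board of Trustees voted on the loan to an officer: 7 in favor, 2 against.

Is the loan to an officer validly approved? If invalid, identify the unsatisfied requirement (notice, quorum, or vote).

Notice: 96 hours given; 96 required (96 ≥ 96). Satisfied.
Quorum: 11 present (interested trustees count toward quorum); quorum is 11. Satisfied.
Vote: the loan to an officer requires three-fourths of the disinterested trustees present (11 − 2 = 9). 3/4 of 9 = 6.75, rounded up to 7, so 7 affirmative votes are needed; 7 voted in favor. Satisfied.

Valid — all requirements satisfied.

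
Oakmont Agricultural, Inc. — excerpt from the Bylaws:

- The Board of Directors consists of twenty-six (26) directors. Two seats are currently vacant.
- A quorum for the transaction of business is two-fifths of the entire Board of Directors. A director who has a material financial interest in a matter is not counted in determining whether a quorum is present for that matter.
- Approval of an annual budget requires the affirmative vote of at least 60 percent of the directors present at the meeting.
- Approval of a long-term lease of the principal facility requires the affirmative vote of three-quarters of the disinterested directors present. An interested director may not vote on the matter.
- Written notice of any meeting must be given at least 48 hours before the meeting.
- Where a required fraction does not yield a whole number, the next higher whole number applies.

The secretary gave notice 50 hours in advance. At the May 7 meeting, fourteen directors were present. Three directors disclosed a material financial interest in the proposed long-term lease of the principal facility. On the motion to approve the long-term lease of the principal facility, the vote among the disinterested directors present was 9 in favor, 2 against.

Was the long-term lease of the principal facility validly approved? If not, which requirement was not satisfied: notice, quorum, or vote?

Notice: 50 hours given; 48 required (50 ≥ 48). Satisfied.
Quorum: 14 present, but the 3 interested directors do not count, leaving 11. Quorum is 11. Satisfied.
Vote: the long-term lease of the principal facility requires three-fourths of the disinterested directors present (14 − 3 = 11). 3/4 of 11 = 8.25, rounded up to 9, so 9 affirmative votes are needed; 9 voted in favor. Satisfied.

Valid — all requirements satisfied.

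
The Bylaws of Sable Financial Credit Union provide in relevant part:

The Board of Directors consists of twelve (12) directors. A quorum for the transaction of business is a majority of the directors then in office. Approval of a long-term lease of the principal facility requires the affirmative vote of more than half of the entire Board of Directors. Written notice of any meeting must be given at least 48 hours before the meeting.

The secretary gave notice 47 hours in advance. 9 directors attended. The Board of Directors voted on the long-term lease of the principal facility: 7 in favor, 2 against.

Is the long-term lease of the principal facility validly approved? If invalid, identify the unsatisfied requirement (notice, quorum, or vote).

Invalid — notice requirement not satisfied.

Notice: 47 hours given; 48 required (47 < 48). Not satisfied.
Quorum: 9 present; quorum is 7. Satisfied.
Vote: the long-term lease of the principal facility requires a majority of the entire Board of Directors (12). A majority of 12 is 7, so 7 affirmative votes are needed; 7 voted in favor. Satisfied.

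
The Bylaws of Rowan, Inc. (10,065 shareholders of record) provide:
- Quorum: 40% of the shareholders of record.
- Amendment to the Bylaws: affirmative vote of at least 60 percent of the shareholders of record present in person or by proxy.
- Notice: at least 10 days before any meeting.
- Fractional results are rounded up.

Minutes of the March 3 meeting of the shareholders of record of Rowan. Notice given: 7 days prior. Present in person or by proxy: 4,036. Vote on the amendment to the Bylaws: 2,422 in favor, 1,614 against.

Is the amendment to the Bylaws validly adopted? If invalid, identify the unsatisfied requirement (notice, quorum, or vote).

Notice: 7 days given; 10 required. Not satisfied.
Quorum: 40% of 10,065 = 4,026; 4,036 present. Satisfied.
Vote: requires three-fifths of those present (4,036); 3/5 of 4036 = 2421.60, rounded up to 2422, so 2,422 needed; 2,422 in favor. Satisfied.

Invalid — notice requirement not satisfied.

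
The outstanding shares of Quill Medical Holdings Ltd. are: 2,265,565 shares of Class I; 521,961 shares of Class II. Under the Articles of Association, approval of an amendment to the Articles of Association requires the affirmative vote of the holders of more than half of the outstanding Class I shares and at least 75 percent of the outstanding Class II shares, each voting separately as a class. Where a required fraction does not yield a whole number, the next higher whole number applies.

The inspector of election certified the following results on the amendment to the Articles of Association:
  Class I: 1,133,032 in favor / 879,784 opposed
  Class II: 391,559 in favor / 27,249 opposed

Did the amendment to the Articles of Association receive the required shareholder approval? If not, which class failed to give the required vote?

Approved — every class gave the required vote.

Class I: a majority of 2265565 is 1132783; 1,132,783 required, 1,133,032 in favor — approved.
Class II: 3/4 of 521961 = 391470.75, rounded up to 391471; 391,471 required, 391,559 in favor — approved.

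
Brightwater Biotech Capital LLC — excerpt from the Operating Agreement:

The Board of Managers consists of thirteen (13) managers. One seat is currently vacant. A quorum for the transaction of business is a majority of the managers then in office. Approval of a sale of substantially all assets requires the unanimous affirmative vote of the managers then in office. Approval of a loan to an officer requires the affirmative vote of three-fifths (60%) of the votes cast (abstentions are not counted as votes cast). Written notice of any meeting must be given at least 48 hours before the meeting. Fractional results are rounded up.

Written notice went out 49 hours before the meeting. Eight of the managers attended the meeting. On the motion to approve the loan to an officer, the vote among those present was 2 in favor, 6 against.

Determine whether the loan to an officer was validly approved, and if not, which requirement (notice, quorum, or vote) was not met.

Notice: 49 hours given; 48 required (49 ≥ 48). Satisfied.
Quorum: 8 present; quorum is 7. Satisfied.
Vote: the loan to an officer requires three-fifths of the votes cast (8). 3/5 of 8 = 4.80, rounded up to 5, so 5 affirmative votes are needed; 2 voted in favor. Not satisfied.

Invalid — vote requirement not satisfied.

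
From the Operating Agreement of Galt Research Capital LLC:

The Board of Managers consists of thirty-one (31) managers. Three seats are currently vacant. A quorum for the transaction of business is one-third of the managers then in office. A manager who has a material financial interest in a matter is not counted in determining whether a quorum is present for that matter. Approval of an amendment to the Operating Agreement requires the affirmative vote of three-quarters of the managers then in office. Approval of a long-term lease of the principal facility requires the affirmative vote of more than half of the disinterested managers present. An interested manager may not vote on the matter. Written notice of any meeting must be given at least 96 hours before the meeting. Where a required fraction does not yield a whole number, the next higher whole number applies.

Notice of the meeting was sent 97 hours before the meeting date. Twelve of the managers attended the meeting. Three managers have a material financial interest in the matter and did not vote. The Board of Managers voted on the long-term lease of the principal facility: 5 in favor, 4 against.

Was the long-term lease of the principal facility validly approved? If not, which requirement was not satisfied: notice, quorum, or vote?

Notice: 97 hours given; 96 required (97 ≥ 96). Satisfied.
Quorum: 12 present, but the 3 interested managers do not count, leaving 9. Quorum is 10. Not satisfied.
Vote: the long-term lease of the principal facility requires a majority of the disinterested managers present (12 − 3 = 9). A majority of 9 is 5, so 5 affirmative votes are needed; 5 voted in favor. Satisfied. (Moot — without a quorum no business can be validly transacted.)

Invalid — quorum requirement not satisfied.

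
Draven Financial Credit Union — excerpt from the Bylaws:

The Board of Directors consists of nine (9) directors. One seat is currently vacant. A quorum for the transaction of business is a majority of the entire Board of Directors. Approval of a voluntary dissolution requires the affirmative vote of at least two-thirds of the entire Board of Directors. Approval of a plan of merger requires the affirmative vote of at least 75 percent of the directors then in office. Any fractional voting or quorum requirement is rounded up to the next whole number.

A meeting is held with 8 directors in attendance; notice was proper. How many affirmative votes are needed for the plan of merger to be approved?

The plan of merger requires three-fourths of the directors then in office (8).
3/4 of 8 = 6.

6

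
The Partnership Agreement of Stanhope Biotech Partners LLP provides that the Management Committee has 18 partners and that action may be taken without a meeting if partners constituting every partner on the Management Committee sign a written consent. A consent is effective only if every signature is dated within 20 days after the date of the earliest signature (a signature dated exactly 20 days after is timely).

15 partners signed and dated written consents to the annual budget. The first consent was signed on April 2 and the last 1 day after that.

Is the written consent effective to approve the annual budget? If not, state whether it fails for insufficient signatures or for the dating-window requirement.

Signatures required: every one of 18 — unanimous means all 18, so 18 needed; 15 signed. Insufficient.
Dating window: the latest signature is 1 day after the earliest; the limit is 20 days. Within the window.

Not effective — insufficient signatures.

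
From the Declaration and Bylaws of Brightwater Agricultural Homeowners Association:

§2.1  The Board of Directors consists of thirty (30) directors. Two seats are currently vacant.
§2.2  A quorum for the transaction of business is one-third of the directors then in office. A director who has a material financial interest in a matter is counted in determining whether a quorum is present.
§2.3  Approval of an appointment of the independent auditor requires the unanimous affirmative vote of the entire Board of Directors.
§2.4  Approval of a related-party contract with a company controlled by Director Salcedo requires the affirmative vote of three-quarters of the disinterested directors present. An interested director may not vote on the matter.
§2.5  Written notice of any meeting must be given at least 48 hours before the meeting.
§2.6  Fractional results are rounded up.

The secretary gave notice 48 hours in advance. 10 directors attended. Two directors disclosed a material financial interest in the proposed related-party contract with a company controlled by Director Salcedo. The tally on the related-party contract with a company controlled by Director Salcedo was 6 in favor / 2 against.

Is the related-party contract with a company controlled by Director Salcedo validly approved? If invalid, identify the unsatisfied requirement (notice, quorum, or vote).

Valid — all requirements satisfied.

Notice: 48 hours given; 48 required (48 ≥ 48). Satisfied.
Quorum: 10 present (interested directors count toward quorum); quorum is 10. Satisfied.
Vote: the related-party contract with a company controlled by Director Salcedo requires three-fourths of the disinterested directors present (10 − 2 = 8). 3/4 of 8 = 6, so 6 affirmative votes are needed; 6 voted in favor. Satisfied.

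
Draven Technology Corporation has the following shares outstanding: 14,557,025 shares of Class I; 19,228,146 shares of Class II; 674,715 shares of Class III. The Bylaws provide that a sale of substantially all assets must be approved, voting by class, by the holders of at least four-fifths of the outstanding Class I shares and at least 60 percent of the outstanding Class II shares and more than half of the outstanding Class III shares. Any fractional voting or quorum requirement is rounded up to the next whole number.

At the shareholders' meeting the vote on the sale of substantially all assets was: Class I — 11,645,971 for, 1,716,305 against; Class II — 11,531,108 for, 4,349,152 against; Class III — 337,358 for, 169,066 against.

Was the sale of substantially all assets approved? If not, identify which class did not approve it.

Not approved — the Class II shares did not give the required vote.

Class I: 4/5 of 14557025 = 11645620; 11,645,620 required, 11,645,971 in favor — approved.
Class II: 3/5 of 19228146 = 11536887.60, rounded up to 11536888; 11,536,888 required, 11,531,108 in favor — not approved.
Class III: a majority of 674715 is 337358; 337,358 required, 337,358 in favor — approved.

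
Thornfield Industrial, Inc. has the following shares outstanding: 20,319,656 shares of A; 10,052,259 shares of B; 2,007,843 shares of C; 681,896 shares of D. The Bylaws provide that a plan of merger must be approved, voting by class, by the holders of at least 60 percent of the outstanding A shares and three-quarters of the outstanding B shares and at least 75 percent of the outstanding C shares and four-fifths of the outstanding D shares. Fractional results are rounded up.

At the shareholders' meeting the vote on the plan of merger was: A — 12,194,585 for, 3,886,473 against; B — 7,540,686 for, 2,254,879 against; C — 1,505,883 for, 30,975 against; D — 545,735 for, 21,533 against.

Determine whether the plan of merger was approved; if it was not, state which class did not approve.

Approved — every class gave the required vote.

A: 3/5 of 20319656 = 12191793.60, rounded up to 12191794; 12,191,794 required, 12,194,585 in favor — approved.
B: 3/4 of 10052259 = 7539194.25, rounded up to 7539195; 7,539,195 required, 7,540,686 in favor — approved.
C: 3/4 of 2007843 = 1505882.25, rounded up to 1505883; 1,505,883 required, 1,505,883 in favor — approved.
D: 4/5 of 681896 = 545516.80, rounded up to 545517; 545,517 required, 545,735 in favor — approved.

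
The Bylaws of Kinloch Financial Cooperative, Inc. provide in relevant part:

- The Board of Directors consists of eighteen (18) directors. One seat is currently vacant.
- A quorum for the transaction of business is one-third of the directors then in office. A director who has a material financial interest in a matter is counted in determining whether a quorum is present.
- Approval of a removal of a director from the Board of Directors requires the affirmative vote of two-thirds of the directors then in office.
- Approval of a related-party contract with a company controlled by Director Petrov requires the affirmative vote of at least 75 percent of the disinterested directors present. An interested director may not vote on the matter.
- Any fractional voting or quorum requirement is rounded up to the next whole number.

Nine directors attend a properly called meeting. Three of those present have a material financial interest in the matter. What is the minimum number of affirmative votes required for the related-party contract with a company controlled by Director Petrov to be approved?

5

The related-party contract with a company controlled by Director Petrov requires three-fourths of the disinterested directors present (9 − 3 = 6).
3/4 of 6 = 4.50, rounded up to 5.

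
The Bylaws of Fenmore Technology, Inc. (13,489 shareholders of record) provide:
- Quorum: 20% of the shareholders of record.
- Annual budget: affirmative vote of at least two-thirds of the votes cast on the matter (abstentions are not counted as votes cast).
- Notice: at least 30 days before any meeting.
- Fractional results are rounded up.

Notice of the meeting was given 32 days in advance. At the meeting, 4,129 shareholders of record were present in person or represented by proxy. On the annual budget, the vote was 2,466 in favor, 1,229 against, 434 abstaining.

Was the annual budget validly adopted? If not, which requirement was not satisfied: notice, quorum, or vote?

Notice: 32 days given; 30 required. Satisfied.
Quorum: 20% of 13,489 = 2,697.80, rounded up to 2,698; 4,129 present. Satisfied.
Vote: requires two-thirds of the votes cast (4,129 − 434 abstaining = 3,695); 2/3 of 3695 = 2463.33, rounded up to 2464, so 2,464 needed; 2,466 in favor. Satisfied.

Valid — all requirements satisfied.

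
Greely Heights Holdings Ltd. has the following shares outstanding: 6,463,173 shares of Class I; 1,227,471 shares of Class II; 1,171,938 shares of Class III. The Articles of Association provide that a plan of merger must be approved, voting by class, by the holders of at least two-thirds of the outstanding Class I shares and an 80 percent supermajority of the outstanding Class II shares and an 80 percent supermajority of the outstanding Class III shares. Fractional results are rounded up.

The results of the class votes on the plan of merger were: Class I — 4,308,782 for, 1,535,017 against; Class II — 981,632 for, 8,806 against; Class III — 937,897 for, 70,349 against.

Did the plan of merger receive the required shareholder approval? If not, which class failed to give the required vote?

Class I: 2/3 of 6463173 = 4308782; 4,308,782 required, 4,308,782 in favor — approved.
Class II: 4/5 of 1227471 = 981976.80, rounded up to 981977; 981,977 required, 981,632 in favor — not approved.
Class III: 4/5 of 1171938 = 937550.40, rounded up to 937551; 937,551 required, 937,897 in favor — approved.

Not approved — the Class II shares did not give the required vote.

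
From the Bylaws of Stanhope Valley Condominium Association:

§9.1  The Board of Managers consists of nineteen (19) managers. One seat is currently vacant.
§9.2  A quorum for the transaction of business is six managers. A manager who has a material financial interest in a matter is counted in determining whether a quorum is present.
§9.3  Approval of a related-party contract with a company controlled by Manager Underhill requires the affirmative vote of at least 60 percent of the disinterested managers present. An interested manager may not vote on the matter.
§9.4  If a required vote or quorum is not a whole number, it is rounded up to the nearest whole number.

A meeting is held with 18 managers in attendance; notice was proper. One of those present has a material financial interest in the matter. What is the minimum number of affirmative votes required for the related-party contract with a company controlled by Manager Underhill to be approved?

11

The related-party contract with a company controlled by Manager Underhill requires three-fifths of the disinterested managers present (18 − 1 = 17).
3/5 of 17 = 10.20, rounded up to 11.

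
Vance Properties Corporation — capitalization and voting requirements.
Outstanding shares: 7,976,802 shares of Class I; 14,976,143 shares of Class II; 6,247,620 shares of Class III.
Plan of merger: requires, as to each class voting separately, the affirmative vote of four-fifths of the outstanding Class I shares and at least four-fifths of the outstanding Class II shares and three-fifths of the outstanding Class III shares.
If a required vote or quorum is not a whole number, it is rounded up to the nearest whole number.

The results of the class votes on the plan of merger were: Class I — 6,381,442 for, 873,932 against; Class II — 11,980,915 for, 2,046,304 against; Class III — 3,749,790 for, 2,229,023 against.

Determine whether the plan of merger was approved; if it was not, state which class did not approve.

Approved — every class gave the required vote.

Class I: 4/5 of 7976802 = 6381441.60, rounded up to 6381442; 6,381,442 required, 6,381,442 in favor — approved.
Class II: 4/5 of 14976143 = 11980914.40, rounded up to 11980915; 11,980,915 required, 11,980,915 in favor — approved.
Class III: 3/5 of 6247620 = 3748572; 3,748,572 required, 3,749,790 in favor — approved.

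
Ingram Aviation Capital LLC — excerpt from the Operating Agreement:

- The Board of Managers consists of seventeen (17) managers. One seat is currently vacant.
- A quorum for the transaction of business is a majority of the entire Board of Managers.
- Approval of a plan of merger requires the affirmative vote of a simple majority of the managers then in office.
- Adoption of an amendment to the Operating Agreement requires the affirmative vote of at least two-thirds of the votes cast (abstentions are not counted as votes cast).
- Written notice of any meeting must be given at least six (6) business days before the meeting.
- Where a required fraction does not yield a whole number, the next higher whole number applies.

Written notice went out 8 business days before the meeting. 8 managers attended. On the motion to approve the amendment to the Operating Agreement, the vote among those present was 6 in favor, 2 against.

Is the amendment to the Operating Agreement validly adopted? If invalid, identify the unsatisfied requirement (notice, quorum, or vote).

Invalid — quorum requirement not satisfied.

Notice: 8 business days given; 6 required (8 ≥ 6). Satisfied.
Quorum: 8 present; quorum is 9. Not satisfied.
Vote: the amendment to the Operating Agreement requires two-thirds of the votes cast (8). 2/3 of 8 = 5.33, rounded up to 6, so 6 affirmative votes are needed; 6 voted in favor. Satisfied. (Moot — without a quorum no business can be validly transacted.)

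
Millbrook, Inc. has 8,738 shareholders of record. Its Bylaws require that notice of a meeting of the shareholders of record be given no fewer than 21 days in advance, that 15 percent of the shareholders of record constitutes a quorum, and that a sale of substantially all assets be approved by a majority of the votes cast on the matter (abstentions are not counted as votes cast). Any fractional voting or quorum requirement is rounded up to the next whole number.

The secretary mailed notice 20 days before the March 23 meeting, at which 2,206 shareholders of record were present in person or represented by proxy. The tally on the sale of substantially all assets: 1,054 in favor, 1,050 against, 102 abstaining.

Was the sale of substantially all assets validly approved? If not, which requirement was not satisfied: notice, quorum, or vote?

Notice: 20 days given; 21 required. Not satisfied.
Quorum: 15% of 8,738 = 1,310.70, rounded up to 1,311; 2,206 present. Satisfied.
Vote: requires a majority of the votes cast (2,206 − 102 abstaining = 2,104); a majority of 2104 is 1053, so 1,053 needed; 1,054 in favor. Satisfied.

Invalid — notice requirement not satisfied.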